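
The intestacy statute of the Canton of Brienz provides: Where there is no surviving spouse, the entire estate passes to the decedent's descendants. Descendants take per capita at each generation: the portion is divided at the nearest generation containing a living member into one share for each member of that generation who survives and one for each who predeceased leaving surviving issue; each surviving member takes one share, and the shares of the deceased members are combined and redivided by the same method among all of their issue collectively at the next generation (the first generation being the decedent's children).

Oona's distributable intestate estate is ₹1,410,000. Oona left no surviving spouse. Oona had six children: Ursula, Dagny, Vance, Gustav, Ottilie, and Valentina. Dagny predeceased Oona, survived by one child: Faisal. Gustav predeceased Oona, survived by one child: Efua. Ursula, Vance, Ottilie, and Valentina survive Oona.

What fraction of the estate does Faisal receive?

Faisal receives 1/6 of the estate.

The entire ₹1,410,000 passes to the descendants.
That amount (₹1,410,000) is divided at the children's generation into 6 shares of ₹235,000. Ursula, Vance, Ottilie, and Valentina each take ₹235,000. The 2 shares of the deceased (Dagny and Gustav) are combined into a pool of ₹470,000.
That pool (₹470,000) is divided at the grandchildren's generation equally among Faisal and Efua: ₹235,000 each.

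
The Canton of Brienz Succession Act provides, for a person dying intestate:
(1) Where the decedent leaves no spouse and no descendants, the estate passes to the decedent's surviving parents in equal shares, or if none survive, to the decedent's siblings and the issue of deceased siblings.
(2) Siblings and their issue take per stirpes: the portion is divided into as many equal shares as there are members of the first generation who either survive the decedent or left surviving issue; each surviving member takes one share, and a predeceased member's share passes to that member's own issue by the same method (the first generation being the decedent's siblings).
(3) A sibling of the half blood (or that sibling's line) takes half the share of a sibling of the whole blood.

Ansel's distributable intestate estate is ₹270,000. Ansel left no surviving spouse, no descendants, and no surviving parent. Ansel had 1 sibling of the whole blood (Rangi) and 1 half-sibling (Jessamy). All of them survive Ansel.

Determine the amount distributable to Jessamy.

The entire ₹270,000 passes to the siblings and their issue.
Counting each half-blood sibling's line as half a unit, there are 3/2 units in ₹270,000, so one unit is ₹180,000. Whole-blood lines (Rangi) take ₹180,000 each; half-blood lines (Jessamy) take ₹90,000 each.

Jessamy receives ₹90,000.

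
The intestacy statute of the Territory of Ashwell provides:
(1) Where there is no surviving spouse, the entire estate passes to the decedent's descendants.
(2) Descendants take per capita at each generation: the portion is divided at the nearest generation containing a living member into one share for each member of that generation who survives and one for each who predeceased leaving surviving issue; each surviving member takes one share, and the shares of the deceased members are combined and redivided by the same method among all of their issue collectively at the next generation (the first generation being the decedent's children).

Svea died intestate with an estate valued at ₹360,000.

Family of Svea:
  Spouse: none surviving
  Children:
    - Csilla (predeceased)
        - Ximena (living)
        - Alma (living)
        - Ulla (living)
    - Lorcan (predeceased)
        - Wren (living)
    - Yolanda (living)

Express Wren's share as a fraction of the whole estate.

Wren receives 1/6 of the estate.

The entire ₹360,000 passes to the descendants.
That amount (₹360,000) is divided at the children's generation into 3 shares of ₹120,000. Yolanda takes ₹120,000. The 2 shares of the deceased (Csilla and Lorcan) are combined into a pool of ₹240,000.
That pool (₹240,000) is divided at the grandchildren's generation equally among Ximena, Alma, Ulla, and Wren: ₹60,000 each.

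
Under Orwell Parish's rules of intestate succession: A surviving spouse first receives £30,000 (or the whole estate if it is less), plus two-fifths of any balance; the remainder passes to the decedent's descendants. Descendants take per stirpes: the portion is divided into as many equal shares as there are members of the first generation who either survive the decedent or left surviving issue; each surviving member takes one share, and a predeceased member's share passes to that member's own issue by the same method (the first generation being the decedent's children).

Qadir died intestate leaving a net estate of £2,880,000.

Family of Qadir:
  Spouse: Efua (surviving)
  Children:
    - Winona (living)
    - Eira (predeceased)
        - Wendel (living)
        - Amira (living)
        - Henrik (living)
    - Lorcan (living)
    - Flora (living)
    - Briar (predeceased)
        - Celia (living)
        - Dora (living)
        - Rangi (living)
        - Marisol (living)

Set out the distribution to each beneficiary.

Efua first takes £30,000, leaving a balance of £2,850,000. Efua then takes two-fifths of the balance (£1,140,000), for a total of £1,170,000. The remaining £1,710,000 passes to the descendants.
The descendants' portion (£1,710,000) is divided into 5 shares of £342,000: Winona, Lorcan, and Flora each take £342,000; Eira's £342,000 share passes to Eira's issue; Briar's £342,000 share passes to Briar's issue.
Eira's share (£342,000) is divided into 3 shares of £114,000: Wendel, Amira, and Henrik each take £114,000.
Briar's share (£342,000) is divided into 4 shares of £85,500: Celia, Dora, Rangi, and Marisol each take £85,500.

Efua: £1,170,000; Winona: £342,000; Wendel: £114,000; Amira: £114,000; Henrik: £114,000; Lorcan: £342,000; Flora: £342,000; Celia: £85,500; Dora: £85,500; Rangi: £85,500; Marisol: £85,500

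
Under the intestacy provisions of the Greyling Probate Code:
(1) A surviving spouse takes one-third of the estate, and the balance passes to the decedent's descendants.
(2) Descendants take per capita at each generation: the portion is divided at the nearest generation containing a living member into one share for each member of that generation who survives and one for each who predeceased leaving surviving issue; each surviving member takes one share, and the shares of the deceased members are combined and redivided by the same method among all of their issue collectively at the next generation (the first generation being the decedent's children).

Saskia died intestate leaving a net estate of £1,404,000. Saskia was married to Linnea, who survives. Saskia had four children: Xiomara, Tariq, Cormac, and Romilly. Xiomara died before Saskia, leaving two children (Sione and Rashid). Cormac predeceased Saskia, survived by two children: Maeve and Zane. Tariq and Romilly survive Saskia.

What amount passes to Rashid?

Linnea takes one-third of £1,404,000 = £468,000. The remaining £936,000 passes to the descendants.
The descendants' portion (£936,000) is divided at the children's generation into 4 shares of £234,000. Tariq and Romilly each take £234,000. The 2 shares of the deceased (Xiomara and Cormac) are combined into a pool of £468,000.
That pool (£468,000) is divided at the grandchildren's generation equally among Sione, Rashid, Maeve, and Zane: £117,000 each.

Rashid receives £117,000.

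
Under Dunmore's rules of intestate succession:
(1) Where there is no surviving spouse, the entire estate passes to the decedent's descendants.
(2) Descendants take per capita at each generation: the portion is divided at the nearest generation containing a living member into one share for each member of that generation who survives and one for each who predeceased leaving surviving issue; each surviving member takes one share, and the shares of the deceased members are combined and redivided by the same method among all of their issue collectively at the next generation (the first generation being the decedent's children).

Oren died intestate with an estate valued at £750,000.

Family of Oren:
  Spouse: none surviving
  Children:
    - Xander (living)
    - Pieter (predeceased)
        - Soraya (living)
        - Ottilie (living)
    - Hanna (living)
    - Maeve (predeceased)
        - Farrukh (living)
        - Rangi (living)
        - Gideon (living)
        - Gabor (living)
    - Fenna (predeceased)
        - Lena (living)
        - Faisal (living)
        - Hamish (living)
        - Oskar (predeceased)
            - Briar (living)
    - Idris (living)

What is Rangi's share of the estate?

Rangi receives £37,500.

The entire £750,000 passes to the descendants.
That amount (£750,000) is divided at the children's generation into 6 shares of £125,000. Xander, Hanna, and Idris each take £125,000. The 3 shares of the deceased (Pieter, Maeve, and Fenna) are combined into a pool of £375,000.
That pool (£375,000) is divided at the grandchildren's generation into 10 shares of £37,500. Soraya, Ottilie, Farrukh, Rangi, Gideon, Gabor, Lena, Faisal, and Hamish each take £37,500. The remaining share for the deceased Oskar (£37,500) is carried to the next generation.
That pool (£37,500) passes entirely to Briar, the sole taker at the great-grandchildren's generation.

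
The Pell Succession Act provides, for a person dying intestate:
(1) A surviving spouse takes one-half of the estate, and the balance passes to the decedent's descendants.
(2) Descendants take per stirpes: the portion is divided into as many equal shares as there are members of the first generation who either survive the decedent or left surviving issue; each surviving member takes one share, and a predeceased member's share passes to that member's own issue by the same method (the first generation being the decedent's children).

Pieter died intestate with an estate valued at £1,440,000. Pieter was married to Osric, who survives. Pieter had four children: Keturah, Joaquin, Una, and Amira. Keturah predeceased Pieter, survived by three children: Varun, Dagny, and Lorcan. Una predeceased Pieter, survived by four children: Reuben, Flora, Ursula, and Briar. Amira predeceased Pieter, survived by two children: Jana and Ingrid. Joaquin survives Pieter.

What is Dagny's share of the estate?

Dagny receives £60,000.

Osric takes one-half of £1,440,000 = £720,000. The remaining £720,000 passes to the descendants.
The descendants' portion (£720,000) is divided into 4 shares of £180,000: Joaquin takes £180,000; Keturah's £180,000 share passes to Keturah's issue; Una's £180,000 share passes to Una's issue; Amira's £180,000 share passes to Amira's issue.
Keturah's share (£180,000) is divided into 3 shares of £60,000: Varun, Dagny, and Lorcan each take £60,000.
Una's share (£180,000) is divided into 4 shares of £45,000: Reuben, Flora, Ursula, and Briar each take £45,000.
Amira's share (£180,000) is divided into 2 shares of £90,000: Jana and Ingrid each take £90,000.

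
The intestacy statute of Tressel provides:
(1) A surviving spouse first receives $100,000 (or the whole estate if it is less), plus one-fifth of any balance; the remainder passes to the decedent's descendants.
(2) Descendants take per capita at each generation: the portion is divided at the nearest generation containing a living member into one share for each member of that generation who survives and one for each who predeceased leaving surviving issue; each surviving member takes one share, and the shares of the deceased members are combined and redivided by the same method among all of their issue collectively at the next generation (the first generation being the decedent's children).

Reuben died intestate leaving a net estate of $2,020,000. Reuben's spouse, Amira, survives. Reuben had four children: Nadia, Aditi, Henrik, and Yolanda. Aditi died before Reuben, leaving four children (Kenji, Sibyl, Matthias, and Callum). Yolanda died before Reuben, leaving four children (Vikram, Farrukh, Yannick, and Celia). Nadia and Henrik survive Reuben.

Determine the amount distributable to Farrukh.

Farrukh receives $96,000.

Amira first takes $100,000, leaving a balance of $1,920,000. Amira then takes one-fifth of the balance ($384,000), for a total of $484,000. The remaining $1,536,000 passes to the descendants.
The descendants' portion ($1,536,000) is divided at the children's generation into 4 shares of $384,000. Nadia and Henrik each take $384,000. The 2 shares of the deceased (Aditi and Yolanda) are combined into a pool of $768,000.
That pool ($768,000) is divided at the grandchildren's generation equally among Kenji, Sibyl, Matthias, Callum, Vikram, Farrukh, Yannick, and Celia: $96,000 each.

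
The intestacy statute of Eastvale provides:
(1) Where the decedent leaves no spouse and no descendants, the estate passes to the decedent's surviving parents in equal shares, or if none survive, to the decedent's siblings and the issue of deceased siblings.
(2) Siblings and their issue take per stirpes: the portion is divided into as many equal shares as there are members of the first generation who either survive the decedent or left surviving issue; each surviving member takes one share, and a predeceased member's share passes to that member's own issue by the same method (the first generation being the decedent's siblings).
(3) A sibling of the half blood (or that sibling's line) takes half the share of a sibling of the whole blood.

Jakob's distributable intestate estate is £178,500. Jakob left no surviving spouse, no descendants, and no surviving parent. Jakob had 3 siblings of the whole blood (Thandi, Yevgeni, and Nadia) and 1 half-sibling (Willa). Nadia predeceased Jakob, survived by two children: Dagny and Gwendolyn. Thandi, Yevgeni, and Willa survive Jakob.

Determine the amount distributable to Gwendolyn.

Gwendolyn receives £25,500.

The entire £178,500 passes to the siblings and their issue.
Counting each half-blood sibling's line as half a unit, there are 7/2 units in £178,500, so one unit is £51,000. Whole-blood lines (Thandi, Yevgeni, and Nadia) take £51,000 each; half-blood lines (Willa) take £25,500 each.
Nadia's share (£51,000) is divided into 2 shares of £25,500: Dagny and Gwendolyn each take £25,500.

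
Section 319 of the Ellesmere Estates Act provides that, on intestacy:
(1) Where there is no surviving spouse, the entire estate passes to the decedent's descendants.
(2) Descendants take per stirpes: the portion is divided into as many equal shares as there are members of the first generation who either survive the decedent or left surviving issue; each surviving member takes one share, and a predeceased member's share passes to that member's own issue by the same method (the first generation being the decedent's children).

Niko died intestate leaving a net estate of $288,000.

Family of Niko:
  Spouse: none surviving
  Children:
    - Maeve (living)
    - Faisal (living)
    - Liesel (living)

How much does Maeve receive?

The entire $288,000 passes to the descendants.
That amount ($288,000) is divided into 3 shares of $96,000: Maeve, Faisal, and Liesel each take $96,000.

Maeve receives $96,000.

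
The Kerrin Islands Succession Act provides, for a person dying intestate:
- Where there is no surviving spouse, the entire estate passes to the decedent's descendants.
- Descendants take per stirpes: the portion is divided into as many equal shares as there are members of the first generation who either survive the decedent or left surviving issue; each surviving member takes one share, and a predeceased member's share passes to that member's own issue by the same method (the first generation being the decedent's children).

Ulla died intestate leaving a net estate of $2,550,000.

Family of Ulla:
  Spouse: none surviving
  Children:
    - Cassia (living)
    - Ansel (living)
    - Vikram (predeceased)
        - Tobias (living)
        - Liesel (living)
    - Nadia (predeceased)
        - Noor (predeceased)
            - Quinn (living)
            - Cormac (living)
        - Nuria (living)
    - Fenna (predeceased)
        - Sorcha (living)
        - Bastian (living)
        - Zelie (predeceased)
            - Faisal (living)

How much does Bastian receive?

The entire $2,550,000 passes to the descendants.
That amount ($2,550,000) is divided into 5 shares of $510,000: Cassia and Ansel each take $510,000; Vikram's $510,000 share passes to Vikram's issue; Nadia's $510,000 share passes to Nadia's issue; Fenna's $510,000 share passes to Fenna's issue.
Vikram's share ($510,000) is divided into 2 shares of $255,000: Tobias and Liesel each take $255,000.
Nadia's share ($510,000) is divided into 2 shares of $255,000: Nuria takes $255,000; Noor's $255,000 share passes to Noor's issue.
Noor's share ($255,000) is divided into 2 shares of $127,500: Quinn and Cormac each take $127,500.
Fenna's share ($510,000) is divided into 3 shares of $170,000: Sorcha and Bastian each take $170,000; Zelie's $170,000 share passes to Zelie's issue.
Zelie's share ($170,000) passes entirely to Faisal.

Bastian receives $170,000.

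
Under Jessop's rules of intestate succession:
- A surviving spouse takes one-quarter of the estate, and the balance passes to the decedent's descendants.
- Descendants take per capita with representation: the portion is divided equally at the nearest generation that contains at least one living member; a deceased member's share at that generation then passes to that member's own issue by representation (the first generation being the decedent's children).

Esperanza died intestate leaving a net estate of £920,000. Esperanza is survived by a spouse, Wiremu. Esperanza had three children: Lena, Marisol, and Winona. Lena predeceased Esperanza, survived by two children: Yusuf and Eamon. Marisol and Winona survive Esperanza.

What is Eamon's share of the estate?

Eamon receives £115,000.

Wiremu takes one-quarter of £920,000 = £230,000. The remaining £690,000 passes to the descendants.
The descendants' portion (£690,000) is divided into 3 shares of £230,000: Marisol and Winona each take £230,000; Lena's £230,000 share passes to Lena's issue.
Lena's share (£230,000) is divided into 2 shares of £115,000: Yusuf and Eamon each take £115,000.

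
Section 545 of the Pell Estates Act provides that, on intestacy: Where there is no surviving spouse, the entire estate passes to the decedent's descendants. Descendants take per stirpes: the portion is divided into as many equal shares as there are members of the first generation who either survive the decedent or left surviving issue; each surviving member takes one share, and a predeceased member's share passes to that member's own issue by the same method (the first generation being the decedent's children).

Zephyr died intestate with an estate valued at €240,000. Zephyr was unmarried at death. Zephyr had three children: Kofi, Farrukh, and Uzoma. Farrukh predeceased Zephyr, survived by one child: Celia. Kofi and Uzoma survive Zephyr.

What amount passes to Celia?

Celia receives €80,000.

The entire €240,000 passes to the descendants.
That amount (€240,000) is divided into 3 shares of €80,000: Kofi and Uzoma each take €80,000; Farrukh's €80,000 share passes to Farrukh's issue.
Farrukh's share (€80,000) passes entirely to Celia.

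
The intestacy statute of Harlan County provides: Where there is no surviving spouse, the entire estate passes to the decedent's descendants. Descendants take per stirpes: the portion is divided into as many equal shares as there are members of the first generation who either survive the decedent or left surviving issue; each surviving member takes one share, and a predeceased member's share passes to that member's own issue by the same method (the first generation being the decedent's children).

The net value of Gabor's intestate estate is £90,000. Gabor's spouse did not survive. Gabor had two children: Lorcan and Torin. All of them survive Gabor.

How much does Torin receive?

Torin receives £45,000.

The entire £90,000 passes to the descendants.
That amount (£90,000) is divided into 2 shares of £45,000: Lorcan and Torin each take £45,000.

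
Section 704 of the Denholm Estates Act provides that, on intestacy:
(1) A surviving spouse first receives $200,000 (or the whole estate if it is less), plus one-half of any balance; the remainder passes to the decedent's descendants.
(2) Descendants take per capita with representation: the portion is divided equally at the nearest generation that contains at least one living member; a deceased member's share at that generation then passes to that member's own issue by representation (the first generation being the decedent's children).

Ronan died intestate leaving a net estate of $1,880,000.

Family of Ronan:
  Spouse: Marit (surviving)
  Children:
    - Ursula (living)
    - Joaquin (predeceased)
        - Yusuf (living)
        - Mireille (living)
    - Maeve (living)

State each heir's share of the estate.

Marit: $1,040,000; Ursula: $280,000; Yusuf: $140,000; Mireille: $140,000; Maeve: $280,000

Marit first takes $200,000, leaving a balance of $1,680,000. Marit then takes one-half of the balance ($840,000), for a total of $1,040,000. The remaining $840,000 passes to the descendants.
The descendants' portion ($840,000) is divided into 3 shares of $280,000: Ursula and Maeve each take $280,000; Joaquin's $280,000 share passes to Joaquin's issue.
Joaquin's share ($280,000) is divided into 2 shares of $140,000: Yusuf and Mireille each take $140,000.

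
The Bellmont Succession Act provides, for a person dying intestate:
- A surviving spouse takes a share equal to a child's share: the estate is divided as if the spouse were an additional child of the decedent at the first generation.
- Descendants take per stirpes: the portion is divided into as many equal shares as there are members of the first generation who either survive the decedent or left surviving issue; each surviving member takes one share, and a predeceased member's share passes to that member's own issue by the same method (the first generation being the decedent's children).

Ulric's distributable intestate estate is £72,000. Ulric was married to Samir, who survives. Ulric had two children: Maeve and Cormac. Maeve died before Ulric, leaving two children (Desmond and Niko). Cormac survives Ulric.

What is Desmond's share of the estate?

The spouse counts as an additional share at the children's level, so there are 3 primary shares of £24,000. Samir takes one such share (£24,000).
The children's combined portion (£48,000) is divided into 2 shares of £24,000: Cormac takes £24,000; Maeve's £24,000 share passes to Maeve's issue.
Maeve's share (£24,000) is divided into 2 shares of £12,000: Desmond and Niko each take £12,000.

Desmond receives £12,000.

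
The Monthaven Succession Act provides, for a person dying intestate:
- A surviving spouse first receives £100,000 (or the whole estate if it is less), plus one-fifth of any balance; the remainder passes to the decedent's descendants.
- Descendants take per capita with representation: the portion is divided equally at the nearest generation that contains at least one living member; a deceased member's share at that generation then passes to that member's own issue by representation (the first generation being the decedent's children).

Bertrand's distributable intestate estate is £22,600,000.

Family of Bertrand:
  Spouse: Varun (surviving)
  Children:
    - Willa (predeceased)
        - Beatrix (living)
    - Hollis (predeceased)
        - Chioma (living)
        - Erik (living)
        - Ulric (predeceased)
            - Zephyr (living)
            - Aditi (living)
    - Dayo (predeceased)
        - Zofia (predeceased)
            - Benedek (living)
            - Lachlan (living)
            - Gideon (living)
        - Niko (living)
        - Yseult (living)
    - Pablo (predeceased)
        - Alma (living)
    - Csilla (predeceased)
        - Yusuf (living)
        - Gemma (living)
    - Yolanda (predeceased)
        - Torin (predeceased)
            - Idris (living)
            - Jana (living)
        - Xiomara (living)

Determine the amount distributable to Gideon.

Gideon receives £500,000.

Varun first takes £100,000, leaving a balance of £22,500,000. Varun then takes one-fifth of the balance (£4,500,000), for a total of £4,600,000. The remaining £18,000,000 passes to the descendants.
No child survives, so the initial division is made at the grandchildren's generation.
The descendants' portion (£18,000,000) is divided into 12 shares of £1,500,000: Beatrix, Chioma, Erik, Niko, Yseult, Alma, Yusuf, Gemma, and Xiomara each take £1,500,000; Ulric's £1,500,000 share passes to Ulric's issue; Zofia's £1,500,000 share passes to Zofia's issue; Torin's £1,500,000 share passes to Torin's issue.
Ulric's share (£1,500,000) is divided into 2 shares of £750,000: Zephyr and Aditi each take £750,000.
Zofia's share (£1,500,000) is divided into 3 shares of £500,000: Benedek, Lachlan, and Gideon each take £500,000.
Torin's share (£1,500,000) is divided into 2 shares of £750,000: Idris and Jana each take £750,000.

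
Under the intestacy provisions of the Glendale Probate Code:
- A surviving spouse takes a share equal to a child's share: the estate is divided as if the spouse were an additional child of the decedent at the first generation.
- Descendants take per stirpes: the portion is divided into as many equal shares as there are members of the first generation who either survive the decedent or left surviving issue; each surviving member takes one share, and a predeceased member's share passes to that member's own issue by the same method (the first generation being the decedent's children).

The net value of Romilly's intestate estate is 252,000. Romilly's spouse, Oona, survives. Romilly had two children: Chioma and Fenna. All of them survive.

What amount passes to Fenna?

The spouse counts as an additional share at the children's level, so there are 3 primary shares of 84,000. Oona takes one such share (84,000).
The children's combined portion (168,000) is divided into 2 shares of 84,000: Chioma and Fenna each take 84,000.

Fenna receives 84,000.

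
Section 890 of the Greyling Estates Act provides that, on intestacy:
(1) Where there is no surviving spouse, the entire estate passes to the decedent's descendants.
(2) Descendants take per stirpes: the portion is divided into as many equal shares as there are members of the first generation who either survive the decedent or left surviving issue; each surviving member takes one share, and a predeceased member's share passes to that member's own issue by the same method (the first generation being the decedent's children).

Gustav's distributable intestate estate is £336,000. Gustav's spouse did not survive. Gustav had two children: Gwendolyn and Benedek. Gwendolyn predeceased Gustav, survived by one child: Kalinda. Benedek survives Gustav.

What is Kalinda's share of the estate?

Kalinda receives £168,000.

The entire £336,000 passes to the descendants.
That amount (£336,000) is divided into 2 shares of £168,000: Benedek takes £168,000; Gwendolyn's £168,000 share passes to Gwendolyn's issue.
Gwendolyn's share (£168,000) passes entirely to Kalinda.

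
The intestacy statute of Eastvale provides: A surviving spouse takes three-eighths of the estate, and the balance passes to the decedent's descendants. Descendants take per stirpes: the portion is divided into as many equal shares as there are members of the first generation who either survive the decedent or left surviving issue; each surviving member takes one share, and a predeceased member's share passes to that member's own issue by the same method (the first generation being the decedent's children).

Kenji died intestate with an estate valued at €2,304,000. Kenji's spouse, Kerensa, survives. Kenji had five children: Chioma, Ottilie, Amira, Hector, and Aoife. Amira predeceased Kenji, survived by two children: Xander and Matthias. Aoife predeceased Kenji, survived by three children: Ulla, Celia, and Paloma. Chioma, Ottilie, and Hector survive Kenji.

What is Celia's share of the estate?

Kerensa takes three-eighths of €2,304,000 = €864,000. The remaining €1,440,000 passes to the descendants.
The descendants' portion (€1,440,000) is divided into 5 shares of €288,000: Chioma, Ottilie, and Hector each take €288,000; Amira's €288,000 share passes to Amira's issue; Aoife's €288,000 share passes to Aoife's issue.
Amira's share (€288,000) is divided into 2 shares of €144,000: Xander and Matthias each take €144,000.
Aoife's share (€288,000) is divided into 3 shares of €96,000: Ulla, Celia, and Paloma each take €96,000.

Celia receives €96,000.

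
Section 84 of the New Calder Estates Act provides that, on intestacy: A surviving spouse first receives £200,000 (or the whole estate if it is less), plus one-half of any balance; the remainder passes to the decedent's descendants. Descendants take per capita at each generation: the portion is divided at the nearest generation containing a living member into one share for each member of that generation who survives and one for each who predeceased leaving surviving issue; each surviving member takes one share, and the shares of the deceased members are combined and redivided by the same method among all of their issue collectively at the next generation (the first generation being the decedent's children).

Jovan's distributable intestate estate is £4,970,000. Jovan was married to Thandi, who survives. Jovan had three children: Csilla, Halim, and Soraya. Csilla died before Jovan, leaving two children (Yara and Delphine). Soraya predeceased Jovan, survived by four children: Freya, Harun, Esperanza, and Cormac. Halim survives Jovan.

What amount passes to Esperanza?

Esperanza receives £265,000.

Thandi first takes £200,000, leaving a balance of £4,770,000. Thandi then takes one-half of the balance (£2,385,000), for a total of £2,585,000. The remaining £2,385,000 passes to the descendants.
The descendants' portion (£2,385,000) is divided at the children's generation into 3 shares of £795,000. Halim takes £795,000. The 2 shares of the deceased (Csilla and Soraya) are combined into a pool of £1,590,000.
That pool (£1,590,000) is divided at the grandchildren's generation equally among Yara, Delphine, Freya, Harun, Esperanza, and Cormac: £265,000 each.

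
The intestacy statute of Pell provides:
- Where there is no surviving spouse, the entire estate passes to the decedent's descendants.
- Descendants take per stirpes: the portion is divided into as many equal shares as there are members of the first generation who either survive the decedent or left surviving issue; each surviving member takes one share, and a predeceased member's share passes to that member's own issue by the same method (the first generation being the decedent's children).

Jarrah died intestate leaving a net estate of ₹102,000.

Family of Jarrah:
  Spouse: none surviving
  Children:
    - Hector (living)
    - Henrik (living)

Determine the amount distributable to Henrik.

The entire ₹102,000 passes to the descendants.
That amount (₹102,000) is divided into 2 shares of ₹51,000: Hector and Henrik each take ₹51,000.

Henrik receives ₹51,000.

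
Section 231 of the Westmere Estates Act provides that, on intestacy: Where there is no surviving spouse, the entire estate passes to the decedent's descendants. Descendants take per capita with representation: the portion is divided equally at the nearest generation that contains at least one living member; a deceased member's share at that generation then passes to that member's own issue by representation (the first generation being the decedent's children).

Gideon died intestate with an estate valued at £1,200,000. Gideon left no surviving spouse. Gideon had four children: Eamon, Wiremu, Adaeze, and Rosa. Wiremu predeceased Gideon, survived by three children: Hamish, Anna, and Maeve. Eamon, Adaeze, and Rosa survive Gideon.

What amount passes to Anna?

The entire £1,200,000 passes to the descendants.
That amount (£1,200,000) is divided into 4 shares of £300,000: Eamon, Adaeze, and Rosa each take £300,000; Wiremu's £300,000 share passes to Wiremu's issue.
Wiremu's share (£300,000) is divided into 3 shares of £100,000: Hamish, Anna, and Maeve each take £100,000.

Anna receives £100,000.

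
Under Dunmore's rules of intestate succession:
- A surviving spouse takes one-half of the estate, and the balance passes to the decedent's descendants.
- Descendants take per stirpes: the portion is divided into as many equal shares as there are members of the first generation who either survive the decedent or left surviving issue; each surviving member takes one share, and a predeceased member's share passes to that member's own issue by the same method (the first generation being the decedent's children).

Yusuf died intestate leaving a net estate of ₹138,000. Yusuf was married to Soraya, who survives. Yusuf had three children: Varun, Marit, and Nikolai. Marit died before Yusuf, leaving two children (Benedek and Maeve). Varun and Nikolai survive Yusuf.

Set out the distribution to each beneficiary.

Soraya: ₹69,000; Varun: ₹23,000; Benedek: ₹11,500; Maeve: ₹11,500; Nikolai: ₹23,000

Soraya takes one-half of ₹138,000 = ₹69,000. The remaining ₹69,000 passes to the descendants.
The descendants' portion (₹69,000) is divided into 3 shares of ₹23,000: Varun and Nikolai each take ₹23,000; Marit's ₹23,000 share passes to Marit's issue.
Marit's share (₹23,000) is divided into 2 shares of ₹11,500: Benedek and Maeve each take ₹11,500.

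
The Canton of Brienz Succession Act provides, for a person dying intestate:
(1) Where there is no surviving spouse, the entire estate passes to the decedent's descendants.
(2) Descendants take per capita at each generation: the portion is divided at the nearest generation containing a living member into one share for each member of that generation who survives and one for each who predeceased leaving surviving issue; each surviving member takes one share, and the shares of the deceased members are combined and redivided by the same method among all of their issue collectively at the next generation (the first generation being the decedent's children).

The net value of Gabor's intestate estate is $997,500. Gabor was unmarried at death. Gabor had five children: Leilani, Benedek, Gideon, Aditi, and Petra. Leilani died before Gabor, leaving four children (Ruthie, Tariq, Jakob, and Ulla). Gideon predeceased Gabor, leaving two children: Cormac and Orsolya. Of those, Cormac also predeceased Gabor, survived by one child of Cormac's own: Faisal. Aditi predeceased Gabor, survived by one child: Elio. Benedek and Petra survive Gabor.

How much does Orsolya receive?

Orsolya receives $85,500.

The entire $997,500 passes to the descendants.
That amount ($997,500) is divided at the children's generation into 5 shares of $199,500. Benedek and Petra each take $199,500. The 3 shares of the deceased (Leilani, Gideon, and Aditi) are combined into a pool of $598,500.
That pool ($598,500) is divided at the grandchildren's generation into 7 shares of $85,500. Ruthie, Tariq, Jakob, Ulla, Orsolya, and Elio each take $85,500. The remaining share for the deceased Cormac ($85,500) is carried to the next generation.
That pool ($85,500) passes entirely to Faisal, the sole taker at the great-grandchildren's generation.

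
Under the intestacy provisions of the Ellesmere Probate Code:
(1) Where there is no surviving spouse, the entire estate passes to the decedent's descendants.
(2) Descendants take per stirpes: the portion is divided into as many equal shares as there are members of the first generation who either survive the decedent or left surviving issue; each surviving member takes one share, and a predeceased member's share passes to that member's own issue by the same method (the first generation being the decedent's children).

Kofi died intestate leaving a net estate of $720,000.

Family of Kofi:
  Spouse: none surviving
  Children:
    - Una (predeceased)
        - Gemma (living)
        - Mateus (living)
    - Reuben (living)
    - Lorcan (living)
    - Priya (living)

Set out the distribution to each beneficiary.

The entire $720,000 passes to the descendants.
That amount ($720,000) is divided into 4 shares of $180,000: Reuben, Lorcan, and Priya each take $180,000; Una's $180,000 share passes to Una's issue.
Una's share ($180,000) is divided into 2 shares of $90,000: Gemma and Mateus each take $90,000.

Gemma: $90,000; Mateus: $90,000; Reuben: $180,000; Lorcan: $180,000; Priya: $180,000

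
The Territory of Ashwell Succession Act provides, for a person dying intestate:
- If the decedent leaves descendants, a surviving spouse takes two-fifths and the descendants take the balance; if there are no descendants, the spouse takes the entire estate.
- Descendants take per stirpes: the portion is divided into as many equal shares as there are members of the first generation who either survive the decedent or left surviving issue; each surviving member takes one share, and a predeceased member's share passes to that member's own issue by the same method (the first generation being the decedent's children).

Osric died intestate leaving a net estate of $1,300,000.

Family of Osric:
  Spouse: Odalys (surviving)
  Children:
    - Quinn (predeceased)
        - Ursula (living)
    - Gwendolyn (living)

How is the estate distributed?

Odalys takes two-fifths of $1,300,000 = $520,000. The remaining $780,000 passes to the descendants.
The descendants' portion ($780,000) is divided into 2 shares of $390,000: Gwendolyn takes $390,000; Quinn's $390,000 share passes to Quinn's issue.
Quinn's share ($390,000) passes entirely to Ursula.

Odalys: $520,000; Ursula: $390,000; Gwendolyn: $390,000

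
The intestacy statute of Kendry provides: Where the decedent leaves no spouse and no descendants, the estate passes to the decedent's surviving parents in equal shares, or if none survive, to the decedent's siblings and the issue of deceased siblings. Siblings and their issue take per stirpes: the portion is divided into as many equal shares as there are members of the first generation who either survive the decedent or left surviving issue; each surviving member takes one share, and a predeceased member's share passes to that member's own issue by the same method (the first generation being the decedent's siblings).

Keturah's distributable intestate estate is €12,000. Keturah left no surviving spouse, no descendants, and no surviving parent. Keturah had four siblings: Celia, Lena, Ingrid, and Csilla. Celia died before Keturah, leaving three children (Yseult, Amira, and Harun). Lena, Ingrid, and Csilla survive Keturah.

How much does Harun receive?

Harun receives €1,000.

The entire €12,000 passes to the siblings and their issue.
That amount (€12,000) is divided into 4 shares of €3,000: Lena, Ingrid, and Csilla each take €3,000; Celia's €3,000 share passes to Celia's issue.
Celia's share (€3,000) is divided into 3 shares of €1,000: Yseult, Amira, and Harun each take €1,000.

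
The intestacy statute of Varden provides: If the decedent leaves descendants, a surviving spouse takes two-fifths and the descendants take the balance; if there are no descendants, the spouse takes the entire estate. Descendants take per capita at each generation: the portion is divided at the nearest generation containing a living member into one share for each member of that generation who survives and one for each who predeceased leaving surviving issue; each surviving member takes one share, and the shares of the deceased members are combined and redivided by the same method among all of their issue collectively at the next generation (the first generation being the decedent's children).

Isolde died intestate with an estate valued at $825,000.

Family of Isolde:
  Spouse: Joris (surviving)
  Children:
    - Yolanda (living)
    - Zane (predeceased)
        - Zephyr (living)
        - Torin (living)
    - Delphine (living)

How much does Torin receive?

Joris takes two-fifths of $825,000 = $330,000. The remaining $495,000 passes to the descendants.
The descendants' portion ($495,000) is divided at the children's generation into 3 shares of $165,000. Yolanda and Delphine each take $165,000. The remaining share for the deceased Zane ($165,000) is carried to the next generation.
That pool ($165,000) is divided at the grandchildren's generation equally among Zephyr and Torin: $82,500 each.

Torin receives $82,500.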